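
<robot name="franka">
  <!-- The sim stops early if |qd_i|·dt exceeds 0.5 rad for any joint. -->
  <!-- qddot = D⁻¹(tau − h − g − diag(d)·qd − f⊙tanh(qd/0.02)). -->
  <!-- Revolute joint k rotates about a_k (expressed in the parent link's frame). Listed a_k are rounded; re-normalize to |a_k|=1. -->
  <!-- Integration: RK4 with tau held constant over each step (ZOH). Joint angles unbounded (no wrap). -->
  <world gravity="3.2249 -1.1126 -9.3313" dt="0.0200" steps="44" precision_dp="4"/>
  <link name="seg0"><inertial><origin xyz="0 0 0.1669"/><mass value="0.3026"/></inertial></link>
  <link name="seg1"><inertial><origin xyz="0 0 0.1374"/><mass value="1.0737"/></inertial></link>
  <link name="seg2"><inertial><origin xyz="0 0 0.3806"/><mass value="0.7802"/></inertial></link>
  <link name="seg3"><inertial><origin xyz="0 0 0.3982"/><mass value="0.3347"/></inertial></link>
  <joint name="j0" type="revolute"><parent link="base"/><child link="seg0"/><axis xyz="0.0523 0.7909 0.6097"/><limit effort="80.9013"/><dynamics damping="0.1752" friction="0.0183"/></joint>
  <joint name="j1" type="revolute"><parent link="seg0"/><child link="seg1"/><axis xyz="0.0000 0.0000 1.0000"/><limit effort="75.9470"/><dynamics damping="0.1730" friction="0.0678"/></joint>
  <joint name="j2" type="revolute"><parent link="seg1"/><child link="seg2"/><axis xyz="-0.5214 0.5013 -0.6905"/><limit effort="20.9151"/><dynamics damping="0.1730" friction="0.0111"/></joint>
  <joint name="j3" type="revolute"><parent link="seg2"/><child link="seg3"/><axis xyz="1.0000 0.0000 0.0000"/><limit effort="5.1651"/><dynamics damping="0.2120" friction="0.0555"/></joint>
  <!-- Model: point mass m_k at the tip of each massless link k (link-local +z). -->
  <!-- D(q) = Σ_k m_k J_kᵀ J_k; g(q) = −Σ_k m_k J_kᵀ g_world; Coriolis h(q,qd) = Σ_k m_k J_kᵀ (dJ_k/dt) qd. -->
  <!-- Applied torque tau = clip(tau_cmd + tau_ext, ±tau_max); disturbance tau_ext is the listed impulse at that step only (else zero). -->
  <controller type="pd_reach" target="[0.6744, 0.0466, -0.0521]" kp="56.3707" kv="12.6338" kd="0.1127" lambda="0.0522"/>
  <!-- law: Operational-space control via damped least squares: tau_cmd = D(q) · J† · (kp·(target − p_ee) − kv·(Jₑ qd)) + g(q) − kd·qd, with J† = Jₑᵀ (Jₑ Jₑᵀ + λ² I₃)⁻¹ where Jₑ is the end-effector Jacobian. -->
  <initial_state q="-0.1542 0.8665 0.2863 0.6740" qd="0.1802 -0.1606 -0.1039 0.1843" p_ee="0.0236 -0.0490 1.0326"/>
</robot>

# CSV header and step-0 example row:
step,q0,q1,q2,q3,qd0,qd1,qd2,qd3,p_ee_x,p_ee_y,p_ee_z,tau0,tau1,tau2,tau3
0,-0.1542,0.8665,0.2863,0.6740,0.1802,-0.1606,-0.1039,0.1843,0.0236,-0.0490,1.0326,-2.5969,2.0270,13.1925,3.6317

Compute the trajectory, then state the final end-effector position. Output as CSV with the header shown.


step,q0,q1,q2,q3,qd0,qd1,qd2,qd3,p_ee_x,p_ee_y,p_ee_z,tau0,tau1,tau2,tau3
1,-0.1559,0.8825,0.3293,0.7432,-0.2912,1.7295,4.3234,6.4805,0.0333,-0.0502,1.0222,-0.5149,1.3203,8.9790,2.1160
2,-0.1606,0.9300,0.4411,0.9010,-0.1242,3.0668,6.8224,9.1597,0.0496,-0.0475,0.9955,3.6523,0.4696,4.7816,1.5475
3,-0.1562,0.9991,0.5883,1.0890,0.6007,3.8421,7.9104,9.6236,0.0670,-0.0403,0.9585,5.8710,-0.3099,1.6879,1.2805
4,-0.1346,1.0772,0.7490,1.2756,1.5740,3.9529,8.1901,9.0760,0.0851,-0.0302,0.9163,6.2292,-0.7825,-0.1655,1.0661
5,-0.0933,1.1525,0.9110,1.4477,2.5597,3.5654,8.0254,8.1831,0.1044,-0.0194,0.8728,5.5835,-0.9178,-1.0777,0.8505
6,-0.0333,1.2168,1.0669,1.6015,3.4332,2.8596,7.5683,7.2399,0.1259,-0.0097,0.8296,4.4954,-0.8143,-1.3714,0.6354
7,0.0426,1.2652,1.2116,1.7372,4.1475,1.9644,6.8765,6.3633,0.1504,-0.0018,0.7874,3.2256,-0.5963,-1.3052,0.4301
8,0.1311,1.2945,1.3404,1.8564,4.6980,0.9564,5.9773,5.5838,0.1783,0.0044,0.7459,1.8538,-0.3246,-1.0895,0.2431
9,0.2291,1.3029,1.4494,1.9609,5.0963,-0.1114,4.8915,4.8893,0.2094,0.0093,0.7045,0.3867,0.0303,-0.8968,0.0834
10,0.3337,1.2902,1.5352,2.0522,5.3616,-1.1656,3.6577,4.2516,0.2433,0.0138,0.6626,-1.1590,0.5198,-0.8440,-0.0393
11,0.4422,1.2566,1.5949,2.1308,5.4907,-2.1856,2.3007,3.6258,0.2792,0.0184,0.6199,-2.6658,1.1155,-0.9162,-0.1154
12,0.5520,1.2038,1.6271,2.1971,5.5017,-3.0825,0.9148,2.9988,0.3157,0.0238,0.5764,-4.0436,1.7230,-1.0730,-0.1420
13,0.6611,1.1349,1.6321,2.2507,5.4130,-3.7807,-0.3885,2.3724,0.3517,0.0299,0.5324,-5.2342,2.2442,-1.2622,-0.1226
14,0.7676,1.0544,1.6128,2.2920,5.2398,-4.2382,-1.5098,1.7632,0.3859,0.0368,0.4885,-6.2210,2.6250,-1.4483,-0.0679
15,0.8699,0.9671,1.5733,2.3215,4.9952,-4.4580,-2.4017,1.1921,0.4174,0.0444,0.4455,-7.0115,2.8529,-1.5999,0.0079
16,0.9668,0.8776,1.5184,2.3402,4.6933,-4.4692,-3.0492,0.6817,0.4459,0.0522,0.4039,-7.6240,2.9454,-1.7055,0.0900
17,1.0572,0.7895,1.4528,2.3494,4.3494,-4.3163,-3.4697,0.2475,0.4712,0.0600,0.3643,-8.0787,2.9311,-1.7616,0.1669
18,1.1405,0.7057,1.3809,2.3507,3.9796,-4.0448,-3.6980,-0.0961,0.4933,0.0674,0.3269,-8.3966,2.8395,-1.7708,0.2261
19,1.2162,0.6281,1.3059,2.3464,3.6003,-3.6924,-3.7749,-0.3263,0.5122,0.0742,0.2919,-8.6032,2.6982,-1.7419,0.2446
20,1.2844,0.5581,1.2306,2.3380,3.2198,-3.2947,-3.7467,-0.4981,0.5283,0.0803,0.2594,-8.7179,2.5235,-1.6806,0.2573
21,1.3450,0.4963,1.1566,2.3268,2.8456,-2.8738,-3.6453,-0.6181,0.5419,0.0855,0.2295,-8.7595,2.3297,-1.5938,0.2633
22,1.3983,0.4430,1.0851,2.3136,2.4829,-2.4463,-3.4970,-0.6951,0.5534,0.0899,0.2019,-8.7444,2.1269,-1.4870,0.2636
23,1.4444,0.3982,1.0169,2.2992,2.1351,-2.0251,-3.3223,-0.7388,0.5630,0.0935,0.1768,-8.6855,1.9225,-1.3639,0.2594
24,1.4838,0.3617,0.9523,2.2842,1.8047,-1.6208,-3.1370,-0.7581,0.5711,0.0964,0.1539,-8.5925,1.7217,-1.2272,0.2522
25,1.5167,0.3330,0.8915,2.2689,1.4935,-1.2424,-2.9524,-0.7606,0.5780,0.0986,0.1331,-8.4719,1.5284,-1.0787,0.2433
26,1.5437,0.3115,0.8342,2.2538,1.2030,-0.8969,-2.7765,-0.7523,0.5838,0.1001,0.1142,-8.3283,1.3454,-0.9201,0.2334
27,1.5650,0.2966,0.7804,2.2389,0.9341,-0.5899,-2.6145,-0.7378,0.5887,0.1011,0.0972,-8.1654,1.1745,-0.7536,0.2231
28,1.5812,0.2875,0.7296,2.2243,0.6879,-0.3246,-2.4692,-0.7204,0.5930,0.1015,0.0818,-7.9868,1.0169,-0.5812,0.2128
29,1.5927,0.2832,0.6816,2.2101,0.4650,-0.1020,-2.3415,-0.7020,0.5967,0.1014,0.0680,-7.7961,0.8729,-0.4056,0.2026
30,1.6000,0.2828,0.6359,2.1962,0.2670,0.0594,-2.2363,-0.6868,0.6000,0.1009,0.0557,-7.5686,0.7454,-0.2196,0.1928
31,1.6036,0.2847,0.5921,2.1825,0.0978,0.1336,-2.1573,-0.6782,0.6030,0.0998,0.0448,-7.2648,0.6392,-0.0124,0.1833
32,1.6041,0.2879,0.5497,2.1691,-0.0426,0.1837,-2.0826,-0.6660,0.6058,0.0982,0.0353,-6.9905,0.5434,0.1783,0.1733
33,1.6021,0.2918,0.5088,2.1559,-0.1555,0.2130,-2.0121,-0.6519,0.6084,0.0961,0.0270,-6.7507,0.4565,0.3527,0.1636
34,1.5981,0.2962,0.4693,2.1430,-0.2458,0.2268,-1.9428,-0.6366,0.6108,0.0937,0.0197,-6.5405,0.3781,0.5097,0.1547
35,1.5925,0.3007,0.4312,2.1305,-0.3158,0.2289,-1.8739,-0.6203,0.6131,0.0910,0.0133,-6.3601,0.3069,0.6497,0.1469
36,1.5856,0.3052,0.3945,2.1182,-0.3681,0.2226,-1.8048,-0.6034,0.6153,0.0881,0.0078,-6.2091,0.2420,0.7736,0.1402
37,1.5779,0.3094,0.3591,2.1063,-0.4049,0.2107,-1.7351,-0.5859,0.6175,0.0851,0.0029,-6.0863,0.1823,0.8825,0.1346
38,1.5695,0.3135,0.3251,2.0948,-0.4285,0.1953,-1.6647,-0.5679,0.6195,0.0820,-0.0013,-5.9898,0.1269,0.9776,0.1300
39,1.5608,0.3171,0.2926,2.0836,-0.4412,0.1781,-1.5935,-0.5495,0.6214,0.0789,-0.0051,-5.9174,0.0750,1.0605,0.1264
40,1.5520,0.3205,0.2615,2.0728,-0.4446,0.1602,-1.5219,-0.5307,0.6232,0.0759,-0.0083,-5.8665,0.0262,1.1326,0.1236
41,1.5431,0.3235,0.2318,2.0624,-0.4406,0.1423,-1.4500,-0.5117,0.6250,0.0729,-0.0113,-5.8342,-0.0202,1.1954,0.1215
42,1.5344,0.3261,0.2035,2.0524,-0.4305,0.1249,-1.3781,-0.4925,0.6267,0.0701,-0.0138,-5.8180,-0.0644,1.2501,0.1200
43,1.5259,0.3284,0.1767,2.0427,-0.4157,0.1083,-1.3068,-0.4734,0.6284,0.0674,-0.0162,-5.8152,-0.1067,1.2980,0.1190
44,1.5178,0.3304,0.1512,2.0334,-0.3972,0.0924,-1.2362,-0.4543,0.6299,0.0648,-0.0183,,,,
# final p_ee position (m): 0.6299 0.0648 -0.0183


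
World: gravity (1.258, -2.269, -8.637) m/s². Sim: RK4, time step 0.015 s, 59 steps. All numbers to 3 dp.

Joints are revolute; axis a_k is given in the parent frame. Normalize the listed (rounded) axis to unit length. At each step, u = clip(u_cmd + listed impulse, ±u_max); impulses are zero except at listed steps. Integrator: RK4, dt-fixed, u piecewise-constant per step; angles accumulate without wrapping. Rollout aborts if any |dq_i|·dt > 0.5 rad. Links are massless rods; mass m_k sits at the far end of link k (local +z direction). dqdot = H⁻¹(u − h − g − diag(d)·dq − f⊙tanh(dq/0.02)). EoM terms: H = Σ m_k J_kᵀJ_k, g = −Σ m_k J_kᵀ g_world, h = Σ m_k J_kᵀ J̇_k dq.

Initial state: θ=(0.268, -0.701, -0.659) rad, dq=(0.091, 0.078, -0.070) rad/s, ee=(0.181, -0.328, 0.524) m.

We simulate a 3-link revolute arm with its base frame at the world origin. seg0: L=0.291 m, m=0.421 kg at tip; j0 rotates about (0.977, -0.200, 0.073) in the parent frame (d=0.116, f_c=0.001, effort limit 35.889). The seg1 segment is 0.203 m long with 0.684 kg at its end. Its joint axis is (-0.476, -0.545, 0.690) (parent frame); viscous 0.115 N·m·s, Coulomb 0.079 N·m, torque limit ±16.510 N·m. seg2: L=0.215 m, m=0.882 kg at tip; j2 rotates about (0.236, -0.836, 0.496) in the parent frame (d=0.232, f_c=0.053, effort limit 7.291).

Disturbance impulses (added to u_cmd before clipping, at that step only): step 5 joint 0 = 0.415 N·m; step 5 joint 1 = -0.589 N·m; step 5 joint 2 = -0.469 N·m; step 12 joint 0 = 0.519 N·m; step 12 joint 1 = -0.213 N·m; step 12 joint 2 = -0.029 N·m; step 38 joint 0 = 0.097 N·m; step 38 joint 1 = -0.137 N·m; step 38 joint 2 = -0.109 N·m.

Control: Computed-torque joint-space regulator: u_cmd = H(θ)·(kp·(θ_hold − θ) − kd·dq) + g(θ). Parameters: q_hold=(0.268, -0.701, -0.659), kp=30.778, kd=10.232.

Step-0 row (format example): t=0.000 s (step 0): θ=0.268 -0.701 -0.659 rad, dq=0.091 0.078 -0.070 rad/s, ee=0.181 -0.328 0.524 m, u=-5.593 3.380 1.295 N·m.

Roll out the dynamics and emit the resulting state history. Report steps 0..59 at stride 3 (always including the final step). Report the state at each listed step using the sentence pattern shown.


t=0.045 s (step 3): θ=0.270 -0.700 -0.659 rad, dq=0.047 0.029 -0.026 rad/s, ee=0.181 -0.329 0.523 m, u=-5.512 3.350 1.288 N·m.
t=0.090 s (step 6): θ=0.272 -0.701 -0.660 rad, dq=0.004 -0.046 -0.153 rad/s, ee=0.181 -0.329 0.523 m, u=-5.515 3.417 1.348 N·m.
t=0.135 s (step 9): θ=0.272 -0.702 -0.663 rad, dq=0.009 -0.011 -0.018 rad/s, ee=0.181 -0.330 0.522 m, u=-5.447 3.344 1.301 N·m.
t=0.180 s (step 12): θ=0.272 -0.703 -0.663 rad, dq=0.011 0.023 -0.028 rad/s, ee=0.181 -0.330 0.521 m, u=-4.880 3.101 1.263 N·m.
t=0.225 s (step 15): θ=0.272 -0.703 -0.663 rad, dq=0.017 0.027 -0.026 rad/s, ee=0.181 -0.330 0.521 m, u=-5.430 3.324 1.291 N·m.
t=0.270 s (step 18): θ=0.273 -0.703 -0.662 rad, dq=0.008 0.029 -0.026 rad/s, ee=0.181 -0.330 0.521 m, u=-5.386 3.304 1.287 N·m.
t=0.315 s (step 21): θ=0.272 -0.703 -0.662 rad, dq=0.003 0.030 -0.026 rad/s, ee=0.181 -0.330 0.521 m, u=-5.354 3.290 1.285 N·m.
t=0.360 s (step 24): θ=0.272 -0.703 -0.662 rad, dq=0.000 0.031 -0.026 rad/s, ee=0.181 -0.330 0.522 m, u=-5.330 3.280 1.283 N·m.
t=0.405 s (step 27): θ=0.271 -0.703 -0.661 rad, dq=-0.001 0.031 -0.026 rad/s, ee=0.181 -0.330 0.522 m, u=-5.313 3.273 1.282 N·m.
t=0.450 s (step 30): θ=0.271 -0.703 -0.661 rad, dq=-0.001 0.031 -0.027 rad/s, ee=0.181 -0.329 0.522 m, u=-5.301 3.268 1.281 N·m.
t=0.495 s (step 33): θ=0.270 -0.703 -0.661 rad, dq=-0.001 0.030 -0.027 rad/s, ee=0.181 -0.329 0.522 m, u=-5.293 3.265 1.281 N·m.
t=0.540 s (step 36): θ=0.270 -0.703 -0.660 rad, dq=0.000 0.030 -0.027 rad/s, ee=0.181 -0.329 0.522 m, u=-5.287 3.263 1.281 N·m.
t=0.585 s (step 39): θ=0.270 -0.703 -0.660 rad, dq=-0.001 0.022 -0.070 rad/s, ee=0.181 -0.329 0.523 m, u=-5.298 3.284 1.297 N·m.
t=0.630 s (step 42): θ=0.269 -0.703 -0.661 rad, dq=-0.001 0.019 -0.038 rad/s, ee=0.181 -0.329 0.522 m, u=-5.291 3.275 1.290 N·m.
t=0.675 s (step 45): θ=0.269 -0.704 -0.661 rad, dq=0.002 0.025 -0.031 rad/s, ee=0.181 -0.328 0.522 m, u=-5.286 3.270 1.286 N·m.
t=0.720 s (step 48): θ=0.268 -0.704 -0.661 rad, dq=0.004 0.028 -0.029 rad/s, ee=0.181 -0.328 0.523 m, u=-5.282 3.267 1.285 N·m.
t=0.765 s (step 51): θ=0.268 -0.704 -0.660 rad, dq=0.005 0.030 -0.027 rad/s, ee=0.181 -0.328 0.523 m, u=-5.280 3.265 1.284 N·m.
t=0.810 s (step 54): θ=0.268 -0.704 -0.660 rad, dq=0.006 0.030 -0.027 rad/s, ee=0.181 -0.328 0.523 m, u=-5.279 3.264 1.283 N·m.
t=0.855 s (step 57): θ=0.268 -0.704 -0.660 rad, dq=0.007 0.030 -0.027 rad/s, ee=0.181 -0.328 0.523 m, u=-5.278 3.263 1.283 N·m.
t=0.885 s (step 59): θ=0.268 -0.704 -0.660 rad, dq=0.007 0.030 -0.027 rad/s, ee=0.181 -0.328 0.523 m.


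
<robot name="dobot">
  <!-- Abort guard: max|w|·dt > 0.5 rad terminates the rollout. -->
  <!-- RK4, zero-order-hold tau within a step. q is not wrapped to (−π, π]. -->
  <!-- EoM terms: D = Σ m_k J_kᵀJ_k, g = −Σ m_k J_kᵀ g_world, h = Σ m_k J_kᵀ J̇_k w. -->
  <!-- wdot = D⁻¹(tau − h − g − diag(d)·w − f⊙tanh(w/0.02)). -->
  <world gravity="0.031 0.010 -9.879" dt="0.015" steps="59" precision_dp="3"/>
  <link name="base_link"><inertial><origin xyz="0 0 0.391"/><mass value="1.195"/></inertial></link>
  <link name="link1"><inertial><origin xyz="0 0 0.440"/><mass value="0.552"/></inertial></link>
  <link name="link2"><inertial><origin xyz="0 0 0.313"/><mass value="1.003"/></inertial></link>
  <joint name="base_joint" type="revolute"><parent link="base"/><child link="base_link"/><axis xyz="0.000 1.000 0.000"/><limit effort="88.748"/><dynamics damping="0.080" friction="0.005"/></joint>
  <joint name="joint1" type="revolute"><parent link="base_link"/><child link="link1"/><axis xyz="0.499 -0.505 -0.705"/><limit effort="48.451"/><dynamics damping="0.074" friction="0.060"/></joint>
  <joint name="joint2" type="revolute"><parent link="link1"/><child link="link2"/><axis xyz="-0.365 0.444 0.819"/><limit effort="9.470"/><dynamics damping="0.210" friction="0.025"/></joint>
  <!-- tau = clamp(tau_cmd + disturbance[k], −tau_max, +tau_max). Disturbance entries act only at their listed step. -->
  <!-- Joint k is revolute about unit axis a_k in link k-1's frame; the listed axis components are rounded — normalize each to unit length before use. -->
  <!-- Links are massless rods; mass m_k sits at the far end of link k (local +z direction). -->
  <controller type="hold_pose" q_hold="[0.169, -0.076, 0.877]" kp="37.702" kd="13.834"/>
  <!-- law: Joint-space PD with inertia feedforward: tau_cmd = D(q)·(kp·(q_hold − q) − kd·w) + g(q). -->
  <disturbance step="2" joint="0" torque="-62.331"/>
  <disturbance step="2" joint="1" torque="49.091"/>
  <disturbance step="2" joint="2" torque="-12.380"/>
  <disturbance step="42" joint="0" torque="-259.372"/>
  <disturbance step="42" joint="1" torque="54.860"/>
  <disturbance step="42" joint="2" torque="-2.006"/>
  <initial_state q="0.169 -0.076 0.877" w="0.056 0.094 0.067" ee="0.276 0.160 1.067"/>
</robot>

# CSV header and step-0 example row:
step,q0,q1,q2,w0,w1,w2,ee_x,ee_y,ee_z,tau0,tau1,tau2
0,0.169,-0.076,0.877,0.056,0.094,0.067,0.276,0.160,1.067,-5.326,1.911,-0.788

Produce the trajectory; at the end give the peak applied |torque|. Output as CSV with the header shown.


step,q0,q1,q2,w0,w1,w2,ee_x,ee_y,ee_z,tau0,tau1,tau2
1,0.170,-0.075,0.877,0.039,0.049,-0.011,0.277,0.160,1.067,-5.181,1.928,-0.796
2,0.170,-0.074,0.877,0.030,0.032,-0.014,0.277,0.160,1.067,-67.390,48.451,-9.470
3,0.173,-0.044,0.917,0.306,3.919,4.834,0.273,0.153,1.068,8.306,-7.925,1.135
4,0.176,0.004,0.966,0.145,2.510,1.985,0.265,0.141,1.070,6.274,-6.288,0.949
5,0.178,0.035,0.985,0.062,1.670,0.694,0.259,0.132,1.073,4.567,-4.942,0.724
6,0.178,0.056,0.991,0.022,1.131,0.113,0.254,0.125,1.075,3.126,-3.826,0.496
7,0.178,0.070,0.991,0.005,0.777,-0.094,0.251,0.119,1.077,1.906,-2.894,0.280
8,0.178,0.080,0.989,-0.001,0.530,-0.134,0.248,0.115,1.078,0.875,-2.115,0.086
9,0.178,0.086,0.987,-0.005,0.338,-0.137,0.246,0.112,1.079,0.002,-1.461,-0.081
10,0.178,0.090,0.985,-0.007,0.187,-0.126,0.245,0.110,1.080,-0.736,-0.913,-0.222
11,0.178,0.092,0.983,-0.008,0.067,-0.112,0.245,0.109,1.080,-1.360,-0.454,-0.340
12,0.178,0.092,0.981,-0.007,-0.021,-0.081,0.244,0.109,1.081,-1.887,-0.074,-0.439
13,0.178,0.092,0.981,-0.002,-0.069,-0.018,0.244,0.109,1.081,-2.332,0.227,-0.519
14,0.178,0.090,0.981,-0.001,-0.122,-0.010,0.245,0.109,1.080,-2.706,0.478,-0.581
15,0.178,0.088,0.981,0.000,-0.165,-0.009,0.245,0.110,1.080,-3.021,0.689,-0.632
16,0.178,0.086,0.981,0.001,-0.197,-0.008,0.246,0.111,1.080,-3.286,0.866,-0.674
17,0.178,0.082,0.981,0.001,-0.222,-0.008,0.247,0.112,1.079,-3.508,1.015,-0.709
18,0.178,0.079,0.980,0.002,-0.239,-0.008,0.248,0.114,1.079,-3.694,1.140,-0.738
19,0.178,0.075,0.980,0.002,-0.251,-0.008,0.249,0.115,1.079,-3.848,1.245,-0.763
20,0.178,0.072,0.980,0.002,-0.258,-0.008,0.250,0.117,1.078,-3.977,1.333,-0.782
21,0.178,0.068,0.980,0.003,-0.262,-0.008,0.251,0.118,1.077,-4.084,1.407,-0.799
22,0.178,0.064,0.980,0.003,-0.263,-0.008,0.252,0.120,1.077,-4.173,1.469,-0.812
23,0.178,0.060,0.980,0.003,-0.261,-0.008,0.253,0.121,1.076,-4.245,1.521,-0.823
24,0.178,0.056,0.980,0.003,-0.258,-0.008,0.254,0.123,1.076,-4.305,1.565,-0.833
25,0.178,0.052,0.980,0.003,-0.253,-0.008,0.255,0.124,1.075,-4.354,1.602,-0.840
26,0.178,0.049,0.980,0.003,-0.247,-0.008,0.256,0.126,1.075,-4.393,1.634,-0.846
27,0.179,0.045,0.980,0.002,-0.241,-0.008,0.257,0.127,1.074,-4.425,1.660,-0.851
28,0.179,0.041,0.980,0.002,-0.234,-0.008,0.258,0.129,1.074,-4.450,1.682,-0.855
29,0.179,0.038,0.980,0.002,-0.226,-0.008,0.259,0.130,1.073,-4.470,1.700,-0.859
30,0.179,0.035,0.980,0.002,-0.218,-0.008,0.260,0.131,1.073,-4.486,1.716,-0.861
31,0.179,0.032,0.980,0.002,-0.210,-0.008,0.260,0.133,1.072,-4.498,1.729,-0.863
32,0.179,0.028,0.980,0.001,-0.202,-0.008,0.261,0.134,1.072,-4.506,1.740,-0.865
33,0.179,0.026,0.980,0.001,-0.194,-0.009,0.262,0.135,1.071,-4.513,1.750,-0.866
34,0.179,0.023,0.980,0.001,-0.186,-0.009,0.263,0.136,1.071,-4.517,1.758,-0.867
35,0.179,0.020,0.980,0.001,-0.179,-0.009,0.263,0.137,1.071,-4.520,1.765,-0.868
36,0.179,0.017,0.980,0.000,-0.171,-0.009,0.264,0.138,1.070,-4.521,1.771,-0.869
37,0.179,0.015,0.980,0.000,-0.164,-0.009,0.265,0.139,1.070,-4.522,1.775,-0.869
38,0.179,0.013,0.980,-0.000,-0.157,-0.009,0.265,0.140,1.070,-4.521,1.780,-0.869
39,0.179,0.010,0.980,-0.000,-0.150,-0.009,0.266,0.141,1.069,-4.520,1.783,-0.869
40,0.179,0.008,0.980,-0.001,-0.143,-0.009,0.266,0.142,1.069,-4.518,1.786,-0.869
41,0.179,0.006,0.980,-0.001,-0.136,-0.009,0.267,0.143,1.069,-4.516,1.789,-0.869
42,0.179,0.004,0.980,-0.001,-0.130,-0.009,0.267,0.143,1.068,-88.748,48.451,-2.875
43,0.184,0.052,1.079,0.713,6.162,11.993,0.260,0.140,1.066,13.458,-8.086,-0.250
44,0.192,0.124,1.206,0.329,3.598,5.625,0.247,0.132,1.063,10.702,-6.417,-0.141
45,0.195,0.166,1.265,0.113,2.163,2.571,0.238,0.126,1.063,8.342,-5.071,-0.132
46,0.196,0.192,1.292,0.004,1.295,1.028,0.232,0.120,1.064,6.307,-3.963,-0.181
47,0.196,0.207,1.301,-0.046,0.745,0.236,0.227,0.116,1.065,4.560,-3.041,-0.258
48,0.195,0.216,1.301,-0.061,0.392,-0.139,0.224,0.113,1.066,3.071,-2.271,-0.349
49,0.194,0.220,1.298,-0.058,0.162,-0.290,0.222,0.111,1.067,1.809,-1.625,-0.442
50,0.193,0.221,1.293,-0.049,-0.000,-0.353,0.221,0.110,1.067,0.742,-1.085,-0.525
51,0.193,0.220,1.288,-0.033,-0.094,-0.329,0.221,0.109,1.068,-0.157,-0.652,-0.597
52,0.192,0.218,1.283,-0.019,-0.165,-0.306,0.221,0.109,1.068,-0.914,-0.290,-0.656
53,0.192,0.215,1.278,-0.008,-0.222,-0.290,0.222,0.110,1.068,-1.550,0.014,-0.705
54,0.192,0.212,1.274,0.000,-0.266,-0.277,0.223,0.110,1.068,-2.084,0.269,-0.745
55,0.192,0.207,1.270,0.007,-0.299,-0.268,0.224,0.111,1.068,-2.532,0.484,-0.778
56,0.192,0.203,1.266,0.011,-0.325,-0.260,0.226,0.112,1.068,-2.907,0.665,-0.805
57,0.192,0.198,1.262,0.015,-0.342,-0.253,0.227,0.114,1.068,-3.221,0.817,-0.827
58,0.193,0.193,1.259,0.018,-0.354,-0.248,0.229,0.115,1.067,-3.482,0.945,-0.846
59,0.193,0.187,1.255,0.019,-0.362,-0.242,0.231,0.116,1.067,,,
# max |tau| (N·m): 88.748


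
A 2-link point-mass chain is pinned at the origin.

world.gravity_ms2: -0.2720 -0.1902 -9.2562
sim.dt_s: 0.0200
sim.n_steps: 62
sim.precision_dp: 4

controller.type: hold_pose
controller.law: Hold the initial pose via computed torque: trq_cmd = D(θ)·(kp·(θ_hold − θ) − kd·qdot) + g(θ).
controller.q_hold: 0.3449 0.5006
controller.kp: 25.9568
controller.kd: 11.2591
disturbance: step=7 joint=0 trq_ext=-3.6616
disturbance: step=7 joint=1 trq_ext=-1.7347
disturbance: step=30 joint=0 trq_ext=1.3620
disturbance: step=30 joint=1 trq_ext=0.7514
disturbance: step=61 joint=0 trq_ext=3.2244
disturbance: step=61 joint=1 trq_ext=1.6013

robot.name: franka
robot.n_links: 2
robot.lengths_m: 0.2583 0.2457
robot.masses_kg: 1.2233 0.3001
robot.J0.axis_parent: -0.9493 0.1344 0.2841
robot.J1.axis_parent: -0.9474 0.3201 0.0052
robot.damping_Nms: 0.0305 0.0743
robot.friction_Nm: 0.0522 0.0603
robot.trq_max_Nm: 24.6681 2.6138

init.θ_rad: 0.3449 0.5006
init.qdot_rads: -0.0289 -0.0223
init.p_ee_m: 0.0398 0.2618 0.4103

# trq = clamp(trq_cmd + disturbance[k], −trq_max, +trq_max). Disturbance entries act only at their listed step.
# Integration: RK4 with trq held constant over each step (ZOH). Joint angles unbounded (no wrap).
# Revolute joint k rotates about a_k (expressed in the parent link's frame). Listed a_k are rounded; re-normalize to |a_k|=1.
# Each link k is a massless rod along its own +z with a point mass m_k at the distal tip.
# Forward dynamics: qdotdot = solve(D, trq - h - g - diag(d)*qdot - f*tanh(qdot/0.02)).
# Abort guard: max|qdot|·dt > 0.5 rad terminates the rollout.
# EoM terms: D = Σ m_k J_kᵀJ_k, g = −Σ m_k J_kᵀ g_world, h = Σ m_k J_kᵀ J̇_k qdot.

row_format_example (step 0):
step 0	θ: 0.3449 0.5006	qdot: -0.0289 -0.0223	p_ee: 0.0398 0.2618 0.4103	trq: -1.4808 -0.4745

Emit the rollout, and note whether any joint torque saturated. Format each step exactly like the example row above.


step 1	θ: 0.3444 0.5005	qdot: -0.0145 -0.0269	p_ee: 0.0398 0.2616 0.4104	trq: -1.4982 -0.4781
step 2	θ: 0.3441 0.5004	qdot: -0.0065 -0.0252	p_ee: 0.0398 0.2614 0.4105	trq: -1.5093 -0.4809
step 3	θ: 0.3439 0.5003	qdot: -0.0019 -0.0223	p_ee: 0.0398 0.2613 0.4106	trq: -1.5163 -0.4829
step 4	θ: 0.3438 0.5003	qdot: 0.0007 -0.0196	p_ee: 0.0398 0.2613 0.4106	trq: -1.5207 -0.4843
step 5	θ: 0.3437 0.5003	qdot: 0.0023 -0.0175	p_ee: 0.0398 0.2613 0.4106	trq: -1.5235 -0.4852
step 6	θ: 0.3436 0.5004	qdot: 0.0033 -0.0160	p_ee: 0.0398 0.2613 0.4106	trq: -1.5253 -0.4859
step 7	θ: 0.3436 0.5005	qdot: 0.0039 -0.0148	p_ee: 0.0398 0.2613 0.4106	trq: -5.1881 -2.2211
step 8	θ: 0.3421 0.4849	qdot: -0.1572 -1.5112	p_ee: 0.0392 0.2581 0.4138	trq: -0.6805 -0.1046
step 9	θ: 0.3388 0.4608	qdot: -0.1693 -0.9161	p_ee: 0.0382 0.2528 0.4188	trq: -0.8228 -0.1936
step 10	θ: 0.3355 0.4467	qdot: -0.1634 -0.5053	p_ee: 0.0376 0.2490 0.4221	trq: -0.9410 -0.2612
step 11	θ: 0.3324 0.4394	qdot: -0.1471 -0.2241	p_ee: 0.0373 0.2465 0.4240	trq: -1.0395 -0.3133
step 12	θ: 0.3296 0.4369	qdot: -0.1253 -0.0347	p_ee: 0.0372 0.2449 0.4251	trq: -1.1219 -0.3539
step 13	θ: 0.3275 0.4368	qdot: -0.0770 -0.0152	p_ee: 0.0372 0.2440 0.4256	trq: -1.1913 -0.3730
step 14	θ: 0.3263 0.4370	qdot: -0.0371 -0.0066	p_ee: 0.0372 0.2435 0.4259	trq: -1.2503 -0.3883
step 15	θ: 0.3258 0.4372	qdot: -0.0077 0.0037	p_ee: 0.0373 0.2434 0.4260	trq: -1.2982 -0.4010
step 16	θ: 0.3258 0.4373	qdot: 0.0067 0.0207	p_ee: 0.0373 0.2434 0.4260	trq: -1.3283 -0.4100
step 17	θ: 0.3261 0.4375	qdot: 0.0138 0.0394	p_ee: 0.0373 0.2436 0.4258	trq: -1.3493 -0.4170
step 18	θ: 0.3266 0.4379	qdot: 0.0205 0.0404	p_ee: 0.0373 0.2438 0.4257	trq: -1.3643 -0.4207
step 19	θ: 0.3271 0.4383	qdot: 0.0252 0.0385	p_ee: 0.0373 0.2441 0.4255	trq: -1.3758 -0.4232
step 20	θ: 0.3278 0.4386	qdot: 0.0278 0.0387	p_ee: 0.0373 0.2444 0.4253	trq: -1.3852 -0.4255
step 21	θ: 0.3284 0.4390	qdot: 0.0294 0.0383	p_ee: 0.0373 0.2448 0.4251	trq: -1.3931 -0.4273
step 22	θ: 0.3291 0.4394	qdot: 0.0301 0.0384	p_ee: 0.0373 0.2451 0.4248	trq: -1.3998 -0.4288
step 23	θ: 0.3298 0.4397	qdot: 0.0302 0.0383	p_ee: 0.0373 0.2455 0.4246	trq: -1.4057 -0.4302
step 24	θ: 0.3305 0.4401	qdot: 0.0299 0.0383	p_ee: 0.0373 0.2458 0.4244	trq: -1.4108 -0.4313
step 25	θ: 0.3312 0.4405	qdot: 0.0293 0.0383	p_ee: 0.0373 0.2462 0.4241	trq: -1.4154 -0.4324
step 26	θ: 0.3319 0.4408	qdot: 0.0285 0.0383	p_ee: 0.0373 0.2465 0.4239	trq: -1.4195 -0.4333
step 27	θ: 0.3325 0.4412	qdot: 0.0275 0.0383	p_ee: 0.0374 0.2469 0.4237	trq: -1.4233 -0.4342
step 28	θ: 0.3331 0.4416	qdot: 0.0264 0.0383	p_ee: 0.0374 0.2472 0.4235	trq: -1.4267 -0.4350
step 29	θ: 0.3338 0.4419	qdot: 0.0253 0.0383	p_ee: 0.0374 0.2475 0.4233	trq: -1.4300 -0.4358
step 30	θ: 0.3343 0.4423	qdot: 0.0241 0.0383	p_ee: 0.0374 0.2478 0.4231	trq: -0.0710 0.3149
step 31	θ: 0.3350 0.4503	qdot: 0.0481 0.7482	p_ee: 0.0377 0.2495 0.4216	trq: -1.7534 -0.5991
step 32	θ: 0.3363 0.4621	qdot: 0.0759 0.4335	p_ee: 0.0383 0.2520 0.4192	trq: -1.7051 -0.5583
step 33	θ: 0.3379 0.4685	qdot: 0.0879 0.2201	p_ee: 0.0385 0.2537 0.4177	trq: -1.6654 -0.5276
step 34	θ: 0.3397 0.4715	qdot: 0.0904 0.0758	p_ee: 0.0386 0.2549 0.4168	trq: -1.6327 -0.5043
step 35	θ: 0.3415 0.4721	qdot: 0.0782 0.0192	p_ee: 0.0386 0.2558 0.4162	trq: -1.6058 -0.4911
step 36	θ: 0.3429 0.4722	qdot: 0.0544 0.0329	p_ee: 0.0386 0.2564 0.4158	trq: -1.5832 -0.4871
step 37	θ: 0.3439 0.4725	qdot: 0.0367 0.0378	p_ee: 0.0386 0.2568 0.4155	trq: -1.5642 -0.4831
step 38	θ: 0.3446 0.4729	qdot: 0.0241 0.0361	p_ee: 0.0386 0.2572 0.4153	trq: -1.5489 -0.4793
step 39	θ: 0.3451 0.4732	qdot: 0.0149 0.0355	p_ee: 0.0386 0.2574 0.4151	trq: -1.5379 -0.4767
step 40	θ: 0.3454 0.4735	qdot: 0.0090 0.0346	p_ee: 0.0386 0.2576 0.4150	trq: -1.5310 -0.4751
step 41	θ: 0.3457 0.4737	qdot: 0.0054 0.0342	p_ee: 0.0386 0.2577 0.4149	trq: -1.5273 -0.4742
step 42	θ: 0.3459 0.4740	qdot: 0.0032 0.0339	p_ee: 0.0386 0.2579 0.4148	trq: -1.5253 -0.4739
step 43	θ: 0.3460 0.4742	qdot: 0.0018 0.0337	p_ee: 0.0386 0.2580 0.4147	trq: -1.5245 -0.4737
step 44	θ: 0.3462 0.4745	qdot: 0.0009 0.0335	p_ee: 0.0386 0.2581 0.4146	trq: -1.5243 -0.4738
step 45	θ: 0.3463 0.4747	qdot: 0.0003 0.0333	p_ee: 0.0387 0.2581 0.4146	trq: -1.5245 -0.4739
step 46	θ: 0.3464 0.4749	qdot: -0.0002 0.0331	p_ee: 0.0387 0.2582 0.4145	trq: -1.5248 -0.4740
step 47	θ: 0.3465 0.4751	qdot: -0.0005 0.0329	p_ee: 0.0387 0.2583 0.4144	trq: -1.5253 -0.4742
step 48	θ: 0.3466 0.4753	qdot: -0.0008 0.0328	p_ee: 0.0387 0.2584 0.4144	trq: -1.5259 -0.4744
step 49	θ: 0.3467 0.4756	qdot: -0.0010 0.0326	p_ee: 0.0387 0.2585 0.4143	trq: -1.5264 -0.4746
step 50	θ: 0.3468 0.4758	qdot: -0.0012 0.0325	p_ee: 0.0387 0.2585 0.4142	trq: -1.5270 -0.4749
step 51	θ: 0.3469 0.4760	qdot: -0.0014 0.0323	p_ee: 0.0387 0.2586 0.4142	trq: -1.5276 -0.4751
step 52	θ: 0.3470 0.4762	qdot: -0.0015 0.0322	p_ee: 0.0387 0.2587 0.4141	trq: -1.5282 -0.4753
step 53	θ: 0.3471 0.4764	qdot: -0.0017 0.0321	p_ee: 0.0387 0.2587 0.4141	trq: -1.5288 -0.4755
step 54	θ: 0.3472 0.4766	qdot: -0.0018 0.0319	p_ee: 0.0387 0.2588 0.4140	trq: -1.5294 -0.4757
step 55	θ: 0.3472 0.4768	qdot: -0.0020 0.0318	p_ee: 0.0387 0.2589 0.4140	trq: -1.5299 -0.4759
step 56	θ: 0.3473 0.4769	qdot: -0.0021 0.0316	p_ee: 0.0387 0.2589 0.4139	trq: -1.5305 -0.4761
step 57	θ: 0.3474 0.4771	qdot: -0.0022 0.0315	p_ee: 0.0387 0.2590 0.4138	trq: -1.5310 -0.4763
step 58	θ: 0.3475 0.4773	qdot: -0.0023 0.0314	p_ee: 0.0387 0.2590 0.4138	trq: -1.5315 -0.4765
step 59	θ: 0.3475 0.4775	qdot: -0.0025 0.0312	p_ee: 0.0388 0.2591 0.4137	trq: -1.5320 -0.4767
step 60	θ: 0.3476 0.4777	qdot: -0.0026 0.0311	p_ee: 0.0388 0.2592 0.4137	trq: -1.5325 -0.4769
step 61	θ: 0.3476 0.4779	qdot: -0.0027 0.0310	p_ee: 0.0388 0.2592 0.4137	trq: 1.6915 1.1242
step 62	θ: 0.3487 0.4931	qdot: 0.1130 1.4661	p_ee: 0.0394 0.2621 0.4107
any joint saturated: no


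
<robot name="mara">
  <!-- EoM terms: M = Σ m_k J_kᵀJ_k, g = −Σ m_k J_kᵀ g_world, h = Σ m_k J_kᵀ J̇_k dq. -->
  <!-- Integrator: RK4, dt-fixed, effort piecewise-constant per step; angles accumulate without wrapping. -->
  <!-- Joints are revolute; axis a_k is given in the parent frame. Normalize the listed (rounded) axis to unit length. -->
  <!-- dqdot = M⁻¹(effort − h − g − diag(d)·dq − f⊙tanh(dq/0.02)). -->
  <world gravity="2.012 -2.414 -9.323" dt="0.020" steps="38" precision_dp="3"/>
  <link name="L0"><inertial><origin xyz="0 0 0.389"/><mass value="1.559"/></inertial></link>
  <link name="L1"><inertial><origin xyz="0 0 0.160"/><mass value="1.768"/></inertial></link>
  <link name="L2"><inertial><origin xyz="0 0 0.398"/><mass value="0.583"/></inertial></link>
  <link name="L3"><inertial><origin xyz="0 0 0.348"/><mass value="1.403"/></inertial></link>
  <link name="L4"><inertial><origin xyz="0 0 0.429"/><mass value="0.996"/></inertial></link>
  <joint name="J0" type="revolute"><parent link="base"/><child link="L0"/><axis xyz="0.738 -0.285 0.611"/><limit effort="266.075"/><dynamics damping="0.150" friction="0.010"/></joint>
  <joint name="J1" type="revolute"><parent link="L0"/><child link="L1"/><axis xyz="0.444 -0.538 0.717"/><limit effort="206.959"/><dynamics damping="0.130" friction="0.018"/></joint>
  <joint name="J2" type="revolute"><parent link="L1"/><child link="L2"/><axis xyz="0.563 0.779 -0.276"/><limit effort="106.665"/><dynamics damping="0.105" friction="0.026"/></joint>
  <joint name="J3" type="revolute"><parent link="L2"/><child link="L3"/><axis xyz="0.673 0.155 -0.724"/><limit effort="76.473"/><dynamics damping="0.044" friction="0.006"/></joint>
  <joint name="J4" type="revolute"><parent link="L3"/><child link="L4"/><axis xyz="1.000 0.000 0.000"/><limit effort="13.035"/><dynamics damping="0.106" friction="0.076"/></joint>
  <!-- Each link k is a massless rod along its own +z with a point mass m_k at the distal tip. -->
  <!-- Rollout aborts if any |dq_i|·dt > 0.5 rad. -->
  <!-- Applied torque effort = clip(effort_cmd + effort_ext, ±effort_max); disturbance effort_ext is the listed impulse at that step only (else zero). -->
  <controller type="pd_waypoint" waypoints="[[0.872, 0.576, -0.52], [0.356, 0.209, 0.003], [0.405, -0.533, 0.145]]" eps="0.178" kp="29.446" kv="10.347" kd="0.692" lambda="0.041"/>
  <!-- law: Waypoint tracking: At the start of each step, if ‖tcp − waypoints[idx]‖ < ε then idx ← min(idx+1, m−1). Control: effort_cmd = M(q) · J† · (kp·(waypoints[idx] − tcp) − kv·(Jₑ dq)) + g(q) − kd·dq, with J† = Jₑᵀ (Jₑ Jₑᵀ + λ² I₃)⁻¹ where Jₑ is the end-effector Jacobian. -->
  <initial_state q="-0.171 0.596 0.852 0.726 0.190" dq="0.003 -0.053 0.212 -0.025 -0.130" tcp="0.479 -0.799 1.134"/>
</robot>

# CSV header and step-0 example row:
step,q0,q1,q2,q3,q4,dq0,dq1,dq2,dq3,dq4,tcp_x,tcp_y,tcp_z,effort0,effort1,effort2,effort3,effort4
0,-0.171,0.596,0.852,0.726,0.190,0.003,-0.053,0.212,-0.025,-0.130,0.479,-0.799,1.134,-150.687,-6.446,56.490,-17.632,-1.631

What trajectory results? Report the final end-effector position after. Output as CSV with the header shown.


step,q0,q1,q2,q3,q4,dq0,dq1,dq2,dq3,dq4,tcp_x,tcp_y,tcp_z,effort0,effort1,effort2,effort3,effort4
1,-0.204,0.598,0.881,0.733,0.200,-3.281,0.129,2.725,0.522,1.192,0.484,-0.791,1.122,-116.444,-3.182,39.666,-15.575,-2.775
2,-0.296,0.604,0.956,0.738,0.236,-5.972,0.137,4.874,-0.503,2.502,0.491,-0.769,1.097,-83.915,2.335,27.015,-12.512,-3.605
3,-0.440,0.624,1.066,0.718,0.296,-8.436,1.564,6.158,-1.882,3.618,0.500,-0.735,1.063,-55.083,5.722,16.321,-9.027,-3.791
4,-0.630,0.684,1.190,0.681,0.373,-10.571,4.175,6.260,-1.841,4.027,0.511,-0.690,1.023,-31.948,5.925,8.983,-6.462,-3.113
5,-0.858,0.794,1.308,0.655,0.457,-12.162,6.598,5.481,-0.899,4.448,0.525,-0.638,0.980,-14.976,4.879,6.902,-4.927,-2.404
6,-1.111,0.938,1.406,0.634,0.560,-13.196,7.605,4.320,-1.362,5.970,0.542,-0.581,0.939,-2.123,4.288,8.243,-2.949,-2.511
7,-1.382,1.095,1.477,0.600,0.696,-13.874,7.847,2.744,-2.384,7.795,0.562,-0.520,0.900,9.186,2.405,9.780,-0.282,-2.747
8,-1.663,1.251,1.513,0.546,0.866,-14.220,7.544,0.787,-3.256,9.202,0.588,-0.456,0.861,17.679,-1.466,11.204,2.996,-2.687
9,-1.948,1.394,1.507,0.477,1.057,-14.272,6.594,-1.333,-3.837,9.822,0.618,-0.392,0.820,21.392,-5.603,13.700,6.372,-2.310
10,-2.232,1.509,1.461,0.395,1.253,-14.089,4.638,-3.250,-4.580,9.716,0.653,-0.329,0.775,20.989,-7.592,17.659,9.540,-1.849
11,-2.509,1.573,1.381,0.296,1.439,-13.555,1.226,-4.526,-5.790,9.009,0.692,-0.269,0.726,18.089,-5.843,23.983,12.358,-1.379
12,-2.771,1.561,1.284,0.182,1.603,-12.383,-2.910,-4.991,-5.897,7.302,0.733,-0.209,0.676,13.258,-0.577,35.028,13.700,-0.398
13,-3.002,1.480,1.182,0.098,1.718,-10.748,-5.156,-5.133,-2.404,4.066,0.780,-0.145,0.623,8.084,4.880,49.454,12.094,1.735
14,-3.200,1.365,1.083,0.091,1.764,-9.097,-5.902,-4.787,1.857,0.475,0.834,-0.080,0.561,7.896,9.102,62.062,9.932,4.243
15,-3.366,1.242,0.998,0.155,1.745,-7.626,-6.174,-3.721,4.624,-2.422,0.895,-0.021,0.484,17.138,13.533,69.559,8.421,6.254
16,-3.506,1.118,0.938,0.261,1.677,-6.413,-5.984,-2.197,6.066,-4.348,0.956,0.021,0.395,32.492,18.451,71.390,6.713,7.340
17,-3.622,1.001,0.912,0.386,1.581,-5.376,-5.702,-0.472,6.371,-5.149,1.011,0.040,0.299,47.361,22.916,68.953,4.336,7.029
18,-3.720,0.889,0.919,0.509,1.479,-4.501,-5.363,1.202,5.967,-5.010,1.055,0.039,0.205,57.390,25.668,63.713,1.107,5.261
19,-3.802,0.785,0.958,0.618,1.386,-3.777,-4.979,2.683,5.069,-4.213,1.084,0.023,0.120,61.252,26.261,56.668,-2.541,2.402
20,-3.871,0.688,1.024,0.707,1.313,-3.200,-4.446,3.875,3.930,-3.123,1.097,0.001,0.049,59.273,24.914,48.420,-5.967,-0.811
21,-3.930,0.604,1.111,0.772,1.262,-2.736,-3.715,4.722,2.819,-2.069,1.097,-0.019,-0.007,52.681,22.309,39.344,-8.612,-3.618
22,-3.981,0.537,1.211,0.817,1.229,-2.316,-2.860,5.226,1.954,-1.256,1.086,-0.033,-0.052,43.242,19.291,29.800,-10.229,-5.549
23,-4.023,0.486,1.318,0.847,1.210,-1.879,-2.099,5.451,1.325,-0.714,1.069,-0.036,-0.087,32.899,16.625,20.311,-10.829,-6.535
24,-4.056,0.449,1.428,0.868,1.199,-1.425,-1.583,5.468,0.809,-0.406,1.048,-0.031,-0.117,23.136,14.724,11.397,-10.603,-6.731
25,-4.080,0.421,1.535,0.879,1.192,-0.992,-1.276,5.323,0.390,-0.308,1.025,-0.018,-0.143,14.891,13.670,3.489,-9.872,-6.344
26,-4.096,0.397,1.639,0.884,1.185,-0.604,-1.107,5.051,0.074,-0.377,1.001,0.001,-0.166,8.662,13.379,-3.045,-8.923,-5.598
27,-4.105,0.377,1.736,0.884,1.176,-0.270,-1.018,4.688,-0.133,-0.551,0.979,0.024,-0.188,4.469,13.649,-8.021,-7.964,-4.698
28,-4.108,0.357,1.826,0.881,1.163,0.014,-0.979,4.267,-0.245,-0.767,0.957,0.051,-0.210,1.954,14.231,-11.523,-7.108,-3.797
29,-4.105,0.338,1.907,0.876,1.146,0.253,-0.975,3.822,-0.290,-0.977,0.937,0.078,-0.231,0.646,14.922,-13.812,-6.405,-2.994
30,-4.098,0.318,1.979,0.870,1.124,0.454,-0.993,3.376,-0.290,-1.152,0.919,0.106,-0.251,0.141,15.595,-15.180,-5.865,-2.334
31,-4.087,0.298,2.042,0.865,1.100,0.623,-1.027,2.946,-0.263,-1.280,0.902,0.134,-0.270,0.151,16.189,-15.883,-5.479,-1.831
32,-4.073,0.278,2.097,0.860,1.074,0.762,-1.070,2.542,-0.225,-1.357,0.886,0.162,-0.288,0.484,16.685,-16.116,-5.225,-1.475
33,-4.056,0.256,2.144,0.856,1.046,0.876,-1.117,2.169,-0.184,-1.390,0.872,0.188,-0.305,1.015,17.087,-16.023,-5.082,-1.245
34,-4.038,0.233,2.184,0.853,1.018,0.968,-1.163,1.830,-0.146,-1.384,0.860,0.212,-0.322,1.664,17.403,-15.704,-5.027,-1.117
35,-4.018,0.209,2.217,0.851,0.991,1.042,-1.207,1.526,-0.110,-1.349,0.848,0.235,-0.337,2.376,17.647,-15.232,-5.039,-1.068
36,-3.996,0.185,2.245,0.849,0.965,1.099,-1.244,1.256,-0.077,-1.293,0.839,0.256,-0.351,3.112,17.827,-14.662,-5.101,-1.077
37,-3.974,0.160,2.268,0.848,0.939,1.143,-1.273,1.020,-0.047,-1.223,0.830,0.276,-0.364,3.847,17.955,-14.034,-5.196,-1.125
38,-3.951,0.134,2.286,0.847,0.916,1.175,-1.294,0.815,-0.018,-1.145,0.823,0.295,-0.376,,,,,
# final tcp position (m): 0.823 0.295 -0.376


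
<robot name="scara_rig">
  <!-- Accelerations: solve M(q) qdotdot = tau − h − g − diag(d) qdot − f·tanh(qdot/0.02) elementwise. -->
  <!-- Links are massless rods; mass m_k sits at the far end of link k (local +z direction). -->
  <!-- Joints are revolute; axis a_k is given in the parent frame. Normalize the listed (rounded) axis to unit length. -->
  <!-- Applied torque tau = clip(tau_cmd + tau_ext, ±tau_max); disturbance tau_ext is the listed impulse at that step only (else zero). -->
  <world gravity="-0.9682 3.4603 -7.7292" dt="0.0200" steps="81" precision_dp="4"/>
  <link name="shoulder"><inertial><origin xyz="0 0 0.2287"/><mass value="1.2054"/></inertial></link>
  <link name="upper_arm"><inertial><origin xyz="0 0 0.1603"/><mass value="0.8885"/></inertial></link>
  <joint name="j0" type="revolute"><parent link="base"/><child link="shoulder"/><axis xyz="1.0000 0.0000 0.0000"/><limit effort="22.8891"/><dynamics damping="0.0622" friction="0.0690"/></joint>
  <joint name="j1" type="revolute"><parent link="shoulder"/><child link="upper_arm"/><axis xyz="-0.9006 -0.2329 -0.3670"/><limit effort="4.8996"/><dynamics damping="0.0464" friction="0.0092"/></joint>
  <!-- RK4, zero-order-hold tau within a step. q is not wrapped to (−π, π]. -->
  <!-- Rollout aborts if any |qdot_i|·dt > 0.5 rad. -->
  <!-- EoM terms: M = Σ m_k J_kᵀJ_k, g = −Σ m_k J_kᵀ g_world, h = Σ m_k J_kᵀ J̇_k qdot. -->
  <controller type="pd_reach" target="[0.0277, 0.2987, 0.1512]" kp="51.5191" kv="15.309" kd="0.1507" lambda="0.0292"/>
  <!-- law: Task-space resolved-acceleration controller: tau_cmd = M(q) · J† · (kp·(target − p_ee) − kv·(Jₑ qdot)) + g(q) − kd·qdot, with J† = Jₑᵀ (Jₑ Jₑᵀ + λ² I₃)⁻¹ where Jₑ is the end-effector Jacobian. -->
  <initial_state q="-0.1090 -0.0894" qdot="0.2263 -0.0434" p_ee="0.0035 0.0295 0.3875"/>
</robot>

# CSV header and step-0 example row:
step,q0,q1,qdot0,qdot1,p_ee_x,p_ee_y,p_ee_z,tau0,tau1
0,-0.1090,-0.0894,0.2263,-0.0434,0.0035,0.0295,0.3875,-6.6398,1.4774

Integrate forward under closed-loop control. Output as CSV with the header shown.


step,q0,q1,qdot0,qdot1,p_ee_x,p_ee_y,p_ee_z,tau0,tau1
1,-0.1158,-0.0983,-0.8927,-0.8081,0.0039,0.0309,0.3874,-3.8167,0.9650
2,-0.1404,-0.1160,-1.5705,-0.9585,0.0047,0.0379,0.3866,-1.7174,0.4825
3,-0.1763,-0.1355,-2.0145,-0.9888,0.0055,0.0489,0.3851,-0.1225,0.1027
4,-0.2194,-0.1552,-2.3027,-0.9856,0.0064,0.0627,0.3829,1.1106,-0.1888
5,-0.2672,-0.1747,-2.4789,-0.9665,0.0073,0.0781,0.3797,2.0791,-0.4129
6,-0.3176,-0.1937,-2.5725,-0.9362,0.0082,0.0945,0.3757,2.8497,-0.5868
7,-0.3694,-0.2119,-2.6047,-0.8973,0.0090,0.1113,0.3707,3.4682,-0.7228
8,-0.4213,-0.2294,-2.5913,-0.8528,0.0099,0.1280,0.3649,3.9671,-0.8296
9,-0.4726,-0.2459,-2.5443,-0.8053,0.0107,0.1442,0.3585,4.3696,-0.9136
10,-0.5227,-0.2615,-2.4731,-0.7571,0.0115,0.1599,0.3514,4.6932,-0.9794
11,-0.5713,-0.2761,-2.3850,-0.7102,0.0122,0.1748,0.3438,4.9516,-1.0307
12,-0.6179,-0.2898,-2.2854,-0.6661,0.0129,0.1889,0.3359,5.1557,-1.0701
13,-0.6625,-0.3027,-2.1788,-0.6257,0.0135,0.2020,0.3278,5.3145,-1.0999
14,-0.7050,-0.3148,-2.0687,-0.5894,0.0142,0.2141,0.3196,5.4358,-1.1219
15,-0.7452,-0.3262,-1.9575,-0.5574,0.0148,0.2254,0.3114,5.5260,-1.1375
16,-0.7833,-0.3371,-1.8473,-0.5297,0.0153,0.2357,0.3033,5.5906,-1.1479
17,-0.8191,-0.3474,-1.7395,-0.5058,0.0159,0.2451,0.2953,5.6343,-1.1542
18,-0.8528,-0.3573,-1.6351,-0.4856,0.0164,0.2537,0.2875,5.6611,-1.1573
19,-0.8845,-0.3668,-1.5348,-0.4686,0.0169,0.2616,0.2800,5.6744,-1.1577
20,-0.9142,-0.3760,-1.4392,-0.4543,0.0174,0.2687,0.2728,5.6770,-1.1562
21,-0.9421,-0.3850,-1.3485,-0.4424,0.0179,0.2751,0.2658,5.6713,-1.1532
22,-0.9682,-0.3937,-1.2628,-0.4325,0.0184,0.2810,0.2592,5.6592,-1.1490
23,-0.9927,-0.4023,-1.1821,-0.4242,0.0188,0.2862,0.2529,5.6424,-1.1441
24,-1.0155,-0.4107,-1.1064,-0.4173,0.0193,0.2910,0.2470,5.6221,-1.1385
25,-1.0370,-0.4190,-1.0354,-0.4114,0.0198,0.2953,0.2414,5.5994,-1.1326
26,-1.0570,-0.4272,-0.9691,-0.4063,0.0202,0.2991,0.2361,5.5750,-1.1265
27,-1.0758,-0.4352,-0.9071,-0.4018,0.0207,0.3026,0.2311,5.5498,-1.1202
28,-1.0933,-0.4432,-0.8493,-0.3978,0.0211,0.3057,0.2264,5.5241,-1.1140
29,-1.1098,-0.4511,-0.7954,-0.3941,0.0216,0.3086,0.2220,5.4984,-1.1078
30,-1.1252,-0.4590,-0.7452,-0.3906,0.0220,0.3111,0.2179,5.4730,-1.1016
31,-1.1396,-0.4668,-0.6984,-0.3873,0.0225,0.3134,0.2141,5.4481,-1.0957
32,-1.1531,-0.4745,-0.6549,-0.3840,0.0229,0.3154,0.2105,5.4238,-1.0898
33,-1.1658,-0.4821,-0.6143,-0.3807,0.0233,0.3172,0.2071,5.4004,-1.0842
34,-1.1777,-0.4897,-0.5766,-0.3774,0.0238,0.3189,0.2040,5.3777,-1.0787
35,-1.1889,-0.4972,-0.5414,-0.3740,0.0242,0.3203,0.2011,5.3560,-1.0733
36,-1.1994,-0.5047,-0.5086,-0.3705,0.0247,0.3217,0.1983,5.3351,-1.0682
37,-1.2093,-0.5120,-0.4780,-0.3668,0.0251,0.3228,0.1958,5.3152,-1.0632
38,-1.2186,-0.5193,-0.4495,-0.3631,0.0255,0.3239,0.1934,5.2962,-1.0584
39,-1.2273,-0.5266,-0.4230,-0.3592,0.0259,0.3248,0.1913,5.2781,-1.0537
40,-1.2355,-0.5337,-0.3982,-0.3552,0.0264,0.3256,0.1892,5.2608,-1.0492
41,-1.2432,-0.5408,-0.3750,-0.3510,0.0268,0.3263,0.1873,5.2444,-1.0448
42,-1.2505,-0.5477,-0.3534,-0.3467,0.0272,0.3269,0.1855,5.2288,-1.0405
43,-1.2574,-0.5546,-0.3332,-0.3423,0.0276,0.3275,0.1839,5.2139,-1.0364
44,-1.2638,-0.5614,-0.3143,-0.3378,0.0280,0.3279,0.1824,5.1998,-1.0324
45,-1.2700,-0.5681,-0.2966,-0.3331,0.0284,0.3283,0.1809,5.1864,-1.0285
46,-1.2757,-0.5747,-0.2801,-0.3284,0.0288,0.3287,0.1796,5.1736,-1.0247
47,-1.2812,-0.5813,-0.2646,-0.3235,0.0292,0.3290,0.1784,5.1615,-1.0210
48,-1.2863,-0.5877,-0.2501,-0.3186,0.0296,0.3292,0.1773,5.1499,-1.0174
49,-1.2912,-0.5940,-0.2365,-0.3136,0.0300,0.3294,0.1762,5.1390,-1.0140
50,-1.2958,-0.6002,-0.2238,-0.3086,0.0303,0.3296,0.1752,5.1285,-1.0105
51,-1.3001,-0.6063,-0.2118,-0.3035,0.0307,0.3297,0.1743,5.1186,-1.0072
52,-1.3043,-0.6123,-0.2006,-0.2983,0.0311,0.3298,0.1735,5.1091,-1.0040
53,-1.3082,-0.6183,-0.1901,-0.2931,0.0314,0.3298,0.1727,5.1001,-1.0008
54,-1.3119,-0.6241,-0.1802,-0.2879,0.0318,0.3298,0.1720,5.0915,-0.9977
55,-1.3154,-0.6298,-0.1710,-0.2827,0.0322,0.3298,0.1713,5.0833,-0.9946
56,-1.3187,-0.6354,-0.1622,-0.2775,0.0325,0.3298,0.1707,5.0755,-0.9917
57,-1.3219,-0.6409,-0.1540,-0.2723,0.0328,0.3297,0.1701,5.0681,-0.9888
58,-1.3249,-0.6462,-0.1463,-0.2671,0.0332,0.3297,0.1695,5.0610,-0.9859
59,-1.3277,-0.6515,-0.1391,-0.2619,0.0335,0.3296,0.1690,5.0542,-0.9832
60,-1.3305,-0.6567,-0.1323,-0.2567,0.0338,0.3295,0.1686,5.0477,-0.9804
61,-1.3330,-0.6618,-0.1258,-0.2515,0.0341,0.3294,0.1681,5.0415,-0.9778
62,-1.3355,-0.6668,-0.1198,-0.2464,0.0344,0.3293,0.1677,5.0355,-0.9752
63,-1.3378,-0.6716,-0.1141,-0.2413,0.0347,0.3291,0.1674,5.0299,-0.9726
64,-1.3401,-0.6764,-0.1087,-0.2363,0.0350,0.3290,0.1670,5.0244,-0.9701
65,-1.3422,-0.6811,-0.1036,-0.2313,0.0353,0.3288,0.1667,5.0193,-0.9677
66,-1.3442,-0.6857,-0.0988,-0.2264,0.0356,0.3287,0.1664,5.0143,-0.9653
67,-1.3461,-0.6901,-0.0943,-0.2215,0.0359,0.3285,0.1661,5.0095,-0.9629
68,-1.3480,-0.6945,-0.0901,-0.2166,0.0362,0.3283,0.1659,5.0049,-0.9606
69,-1.3497,-0.6988,-0.0860,-0.2119,0.0364,0.3282,0.1656,5.0005,-0.9584
70,-1.3514,-0.7030,-0.0822,-0.2072,0.0367,0.3280,0.1654,4.9963,-0.9562
71,-1.3530,-0.7071,-0.0786,-0.2025,0.0370,0.3278,0.1652,4.9923,-0.9540
72,-1.3546,-0.7111,-0.0752,-0.1979,0.0372,0.3276,0.1650,4.9884,-0.9519
73,-1.3560,-0.7150,-0.0720,-0.1934,0.0375,0.3274,0.1649,4.9847,-0.9498
74,-1.3574,-0.7188,-0.0690,-0.1890,0.0377,0.3272,0.1647,4.9811,-0.9478
75,-1.3588,-0.7225,-0.0661,-0.1847,0.0379,0.3270,0.1645,4.9777,-0.9458
76,-1.3601,-0.7262,-0.0634,-0.1804,0.0382,0.3269,0.1644,4.9744,-0.9439
77,-1.3613,-0.7297,-0.0608,-0.1762,0.0384,0.3267,0.1643,4.9713,-0.9420
78,-1.3625,-0.7332,-0.0584,-0.1721,0.0386,0.3265,0.1641,4.9682,-0.9401
79,-1.3637,-0.7366,-0.0561,-0.1680,0.0388,0.3263,0.1640,4.9653,-0.9383
80,-1.3648,-0.7399,-0.0539,-0.1641,0.0390,0.3261,0.1639,4.9626,-0.9365
81,-1.3658,-0.7432,-0.0518,-0.1602,0.0392,0.3259,0.1638,,
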